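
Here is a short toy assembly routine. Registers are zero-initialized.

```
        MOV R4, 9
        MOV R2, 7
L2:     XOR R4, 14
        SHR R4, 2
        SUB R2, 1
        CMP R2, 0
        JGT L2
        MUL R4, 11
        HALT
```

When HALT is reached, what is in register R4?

MOV R4, 9 → R4=9
MOV R2, 7 → R2=7
XOR R4, 14 → R4=9^14=7
SHR R4, 2 → R4=7>>2=1
SUB R2, 1 → R2=7-1=6
CMP R2, 0  (cmp 6,0)
JGT L2: taken
XOR R4, 14 → R4=1^14=15
SHR R4, 2 → R4=15>>2=3
SUB R2, 1 → R2=6-1=5
CMP R2, 0  (cmp 5,0)
JGT L2: taken
XOR R4, 14 → R4=3^14=13
SHR R4, 2 → R4=13>>2=3
SUB R2, 1 → R2=5-1=4
CMP R2, 0  (cmp 4,0)
JGT L2: taken
XOR R4, 14 → R4=3^14=13
SHR R4, 2 → R4=13>>2=3
SUB R2, 1 → R2=4-1=3
CMP R2, 0  (cmp 3,0)
JGT L2: taken
XOR R4, 14 → R4=3^14=13
SHR R4, 2 → R4=13>>2=3
SUB R2, 1 → R2=3-1=2
CMP R2, 0  (cmp 2,0)
JGT L2: taken
XOR R4, 14 → R4=3^14=13
SHR R4, 2 → R4=13>>2=3
SUB R2, 1 → R2=2-1=1
CMP R2, 0  (cmp 1,0)
JGT L2: taken
XOR R4, 14 → R4=3^14=13
SHR R4, 2 → R4=13>>2=3
SUB R2, 1 → R2=1-1=0
CMP R2, 0  (cmp 0,0)
JGT L2: not taken
MUL R4, 11 → R4=3*11=33
halt.

33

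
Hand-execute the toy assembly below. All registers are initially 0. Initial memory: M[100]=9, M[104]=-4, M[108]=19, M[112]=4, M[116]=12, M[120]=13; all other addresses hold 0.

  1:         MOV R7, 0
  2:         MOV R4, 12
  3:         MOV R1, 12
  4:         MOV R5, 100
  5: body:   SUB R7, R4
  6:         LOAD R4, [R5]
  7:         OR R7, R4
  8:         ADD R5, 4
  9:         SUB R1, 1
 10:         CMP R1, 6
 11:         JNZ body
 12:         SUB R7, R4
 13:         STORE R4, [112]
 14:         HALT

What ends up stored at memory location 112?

13

after MOV R7, 0: R7=0
after MOV R4, 12: R4=12
after MOV R1, 12: R1=12
after MOV R5, 100: R5=100
after SUB R7, R4: R7=0-12=-12
after LOAD R4, [R5]: R4=M[100]=9
after OR R7, R4: R7=(-12)|9=-3
after ADD R5, 4: R5=100+4=104
after SUB R1, 1: R1=12-1=11
CMP R1, 6  (cmp 11,6)
JNZ body: taken
after SUB R7, R4: R7=(-3)-9=-12
after LOAD R4, [R5]: R4=M[104]=-4
after OR R7, R4: R7=(-12)|(-4)=-4
after ADD R5, 4: R5=104+4=108
after SUB R1, 1: R1=11-1=10
CMP R1, 6  (cmp 10,6)
JNZ body: taken
after SUB R7, R4: R7=(-4)-(-4)=0
after LOAD R4, [R5]: R4=M[108]=19
after OR R7, R4: R7=0|19=19
after ADD R5, 4: R5=108+4=112
after SUB R1, 1: R1=10-1=9
CMP R1, 6  (cmp 9,6)
JNZ body: taken
after SUB R7, R4: R7=19-19=0
after LOAD R4, [R5]: R4=M[112]=4
after OR R7, R4: R7=0|4=4
after ADD R5, 4: R5=112+4=116
after SUB R1, 1: R1=9-1=8
CMP R1, 6  (cmp 8,6)
JNZ body: taken
after SUB R7, R4: R7=4-4=0
after LOAD R4, [R5]: R4=M[116]=12
after OR R7, R4: R7=0|12=12
after ADD R5, 4: R5=116+4=120
after SUB R1, 1: R1=8-1=7
CMP R1, 6  (cmp 7,6)
JNZ body: taken
after SUB R7, R4: R7=12-12=0
after LOAD R4, [R5]: R4=M[120]=13
after OR R7, R4: R7=0|13=13
after ADD R5, 4: R5=120+4=124
after SUB R1, 1: R1=7-1=6
CMP R1, 6  (cmp 6,6)
JNZ body: not taken
after SUB R7, R4: R7=13-13=0
STORE R4, [112] → M[112]=13
halt.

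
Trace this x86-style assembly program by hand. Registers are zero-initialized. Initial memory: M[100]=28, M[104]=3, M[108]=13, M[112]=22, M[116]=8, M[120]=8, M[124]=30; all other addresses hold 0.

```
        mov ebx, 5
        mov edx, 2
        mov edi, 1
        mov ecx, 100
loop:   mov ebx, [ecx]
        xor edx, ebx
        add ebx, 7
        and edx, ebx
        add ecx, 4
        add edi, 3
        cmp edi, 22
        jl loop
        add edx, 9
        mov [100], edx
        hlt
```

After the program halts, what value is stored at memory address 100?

ebx=5
edx=2
edi=1
ecx=100
ebx=M[100]=28
edx=2^28=30
ebx=28+7=35
edx=30&35=2
ecx=100+4=104
edi=1+3=4
cmp edi, 22  (cmp 4,22)
jl loop: taken
ebx=M[104]=3
edx=2^3=1
ebx=3+7=10
edx=1&10=0
ecx=104+4=108
edi=4+3=7
cmp edi, 22  (cmp 7,22)
jl loop: taken
ebx=M[108]=13
edx=0^13=13
ebx=13+7=20
edx=13&20=4
ecx=108+4=112
edi=7+3=10
cmp edi, 22  (cmp 10,22)
jl loop: taken
ebx=M[112]=22
edx=4^22=18
ebx=22+7=29
edx=18&29=16
ecx=112+4=116
edi=10+3=13
cmp edi, 22  (cmp 13,22)
jl loop: taken
ebx=M[116]=8
edx=16^8=24
ebx=8+7=15
edx=24&15=8
ecx=116+4=120
edi=13+3=16
cmp edi, 22  (cmp 16,22)
jl loop: taken
ebx=M[120]=8
edx=8^8=0
ebx=8+7=15
edx=0&15=0
ecx=120+4=124
edi=16+3=19
cmp edi, 22  (cmp 19,22)
jl loop: taken
ebx=M[124]=30
edx=0^30=30
ebx=30+7=37
edx=30&37=4
ecx=124+4=128
edi=19+3=22
cmp edi, 22  (cmp 22,22)
jl loop: not taken
edx=4+9=13
mov [100], edx → M[100]=13
halt.

13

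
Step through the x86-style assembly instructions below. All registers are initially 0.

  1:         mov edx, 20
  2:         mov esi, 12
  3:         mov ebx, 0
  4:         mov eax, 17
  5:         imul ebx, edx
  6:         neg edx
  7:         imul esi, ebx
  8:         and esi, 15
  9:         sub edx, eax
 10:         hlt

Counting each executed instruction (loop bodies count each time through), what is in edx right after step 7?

mov edx, 20 → edx=20
mov esi, 12 → esi=12
mov ebx, 0 → ebx=0
mov eax, 17 → eax=17
imul ebx, edx → ebx=0*20=0
neg edx → edx=-(20)=-20
imul esi, ebx → esi=12*0=0
After step 7: edx = -20.

-20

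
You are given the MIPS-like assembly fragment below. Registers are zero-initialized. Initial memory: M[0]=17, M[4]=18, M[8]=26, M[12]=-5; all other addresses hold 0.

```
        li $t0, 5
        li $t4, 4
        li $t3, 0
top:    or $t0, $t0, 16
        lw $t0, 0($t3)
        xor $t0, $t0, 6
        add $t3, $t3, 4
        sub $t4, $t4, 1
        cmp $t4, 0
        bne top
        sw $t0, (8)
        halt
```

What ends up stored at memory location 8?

$t0=5
$t4=4
$t3=0
$t0=5|16=21
$t0=M[0]=17
$t0=17^6=23
$t3=0+4=4
$t4=4-1=3
cmp $t4, 0  (cmp 3,0)
bne top: taken
$t0=23|16=23
$t0=M[4]=18
$t0=18^6=20
$t3=4+4=8
$t4=3-1=2
cmp $t4, 0  (cmp 2,0)
bne top: taken
$t0=20|16=20
$t0=M[8]=26
$t0=26^6=28
$t3=8+4=12
$t4=2-1=1
cmp $t4, 0  (cmp 1,0)
bne top: taken
$t0=28|16=28
$t0=M[12]=-5
$t0=(-5)^6=-3
$t3=12+4=16
$t4=1-1=0
cmp $t4, 0  (cmp 0,0)
bne top: not taken
sw $t0, (8) → M[8]=-3
halt.

-3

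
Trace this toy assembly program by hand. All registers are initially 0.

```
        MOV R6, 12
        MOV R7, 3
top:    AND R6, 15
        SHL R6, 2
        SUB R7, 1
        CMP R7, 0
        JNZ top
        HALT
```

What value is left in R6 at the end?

0

MOV R6, 12 → R6=12
MOV R7, 3 → R7=3
AND R6, 15 → R6=12&15=12
SHL R6, 2 → R6=12<<2=48
SUB R7, 1 → R7=3-1=2
CMP R7, 0  (cmp 2,0)
JNZ top: taken
AND R6, 15 → R6=48&15=0
SHL R6, 2 → R6=0<<2=0
SUB R7, 1 → R7=2-1=1
CMP R7, 0  (cmp 1,0)
JNZ top: taken
AND R6, 15 → R6=0&15=0
SHL R6, 2 → R6=0<<2=0
SUB R7, 1 → R7=1-1=0
CMP R7, 0  (cmp 0,0)
JNZ top: not taken
halt.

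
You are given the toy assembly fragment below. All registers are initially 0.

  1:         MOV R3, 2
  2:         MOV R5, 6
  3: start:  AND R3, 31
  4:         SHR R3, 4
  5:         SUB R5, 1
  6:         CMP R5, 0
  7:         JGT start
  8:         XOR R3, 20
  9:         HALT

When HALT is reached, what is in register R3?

20

after MOV R3, 2: R3=2
after MOV R5, 6: R5=6
after AND R3, 31: R3=2&31=2
after SHR R3, 4: R3=2>>4=0
after SUB R5, 1: R5=6-1=5
CMP R5, 0  (cmp 5,0)
JGT start: taken
after AND R3, 31: R3=0&31=0
after SHR R3, 4: R3=0>>4=0
after SUB R5, 1: R5=5-1=4
CMP R5, 0  (cmp 4,0)
JGT start: taken
after AND R3, 31: R3=0&31=0
after SHR R3, 4: R3=0>>4=0
after SUB R5, 1: R5=4-1=3
CMP R5, 0  (cmp 3,0)
JGT start: taken
after AND R3, 31: R3=0&31=0
after SHR R3, 4: R3=0>>4=0
after SUB R5, 1: R5=3-1=2
CMP R5, 0  (cmp 2,0)
JGT start: taken
after AND R3, 31: R3=0&31=0
after SHR R3, 4: R3=0>>4=0
after SUB R5, 1: R5=2-1=1
CMP R5, 0  (cmp 1,0)
JGT start: taken
after AND R3, 31: R3=0&31=0
after SHR R3, 4: R3=0>>4=0
after SUB R5, 1: R5=1-1=0
CMP R5, 0  (cmp 0,0)
JGT start: not taken
after XOR R3, 20: R3=0^20=20
halt.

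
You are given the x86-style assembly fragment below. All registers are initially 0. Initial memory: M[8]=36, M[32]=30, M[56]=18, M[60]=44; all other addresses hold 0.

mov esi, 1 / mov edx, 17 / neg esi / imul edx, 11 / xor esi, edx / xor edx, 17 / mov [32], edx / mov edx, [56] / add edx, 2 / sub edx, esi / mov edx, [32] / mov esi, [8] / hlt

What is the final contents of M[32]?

mov esi, 1 → esi=1
mov edx, 17 → edx=17
neg esi → esi=-(1)=-1
imul edx, 11 → edx=17*11=187
xor esi, edx → esi=(-1)^187=-188
xor edx, 17 → edx=187^17=170
mov [32], edx → M[32]=170
mov edx, [56] → edx=M[56]=18
add edx, 2 → edx=18+2=20
sub edx, esi → edx=20-(-188)=208
mov edx, [32] → edx=M[32]=170
mov esi, [8] → esi=M[8]=36
halt.

170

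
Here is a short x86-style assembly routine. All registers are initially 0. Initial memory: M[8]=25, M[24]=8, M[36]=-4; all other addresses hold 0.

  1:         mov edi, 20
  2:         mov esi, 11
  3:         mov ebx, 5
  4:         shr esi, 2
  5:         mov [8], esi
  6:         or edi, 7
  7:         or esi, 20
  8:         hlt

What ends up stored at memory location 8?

mov edi, 20 → edi=20
mov esi, 11 → esi=11
mov ebx, 5 → ebx=5
shr esi, 2 → esi=11>>2=2
mov [8], esi → M[8]=2
or edi, 7 → edi=20|7=23
or esi, 20 → esi=2|20=22
halt.

2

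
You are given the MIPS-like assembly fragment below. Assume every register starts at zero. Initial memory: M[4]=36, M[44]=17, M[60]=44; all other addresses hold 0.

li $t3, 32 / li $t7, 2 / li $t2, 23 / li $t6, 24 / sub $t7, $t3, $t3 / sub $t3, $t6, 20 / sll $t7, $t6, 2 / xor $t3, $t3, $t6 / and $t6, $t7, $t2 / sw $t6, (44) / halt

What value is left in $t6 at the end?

$t3=32
$t7=2
$t2=23
$t6=24
$t7=32-32=0
$t3=24-20=4
$t7=24<<2=96
$t3=4^24=28
$t6=96&23=0
sw $t6, (44) → M[44]=0
halt.

0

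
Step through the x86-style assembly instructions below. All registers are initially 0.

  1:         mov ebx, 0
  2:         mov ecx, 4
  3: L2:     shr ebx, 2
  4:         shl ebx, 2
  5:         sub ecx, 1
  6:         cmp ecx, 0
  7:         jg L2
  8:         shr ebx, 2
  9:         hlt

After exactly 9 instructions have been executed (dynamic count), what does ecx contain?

3

ebx=0
ecx=4
ebx=0>>2=0
ebx=0<<2=0
ecx=4-1=3
cmp ecx, 0  (cmp 3,0)
jg L2: taken
ebx=0>>2=0
ebx=0<<2=0
After step 9: ecx = 3.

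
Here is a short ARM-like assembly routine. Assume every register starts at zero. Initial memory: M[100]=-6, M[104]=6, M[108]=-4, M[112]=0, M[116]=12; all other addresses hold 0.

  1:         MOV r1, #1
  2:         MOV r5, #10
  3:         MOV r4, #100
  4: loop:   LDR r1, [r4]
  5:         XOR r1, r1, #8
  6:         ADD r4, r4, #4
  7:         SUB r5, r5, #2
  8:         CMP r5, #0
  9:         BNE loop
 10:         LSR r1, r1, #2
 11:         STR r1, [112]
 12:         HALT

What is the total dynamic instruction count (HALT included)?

36

r1=1
r5=10
r4=100
r1=M[100]=-6
r1=(-6)^8=-14
r4=100+4=104
r5=10-2=8
CMP r5, #0  (cmp 8,0)
BNE loop: taken
r1=M[104]=6
r1=6^8=14
r4=104+4=108
r5=8-2=6
CMP r5, #0  (cmp 6,0)
BNE loop: taken
r1=M[108]=-4
r1=(-4)^8=-12
r4=108+4=112
r5=6-2=4
CMP r5, #0  (cmp 4,0)
BNE loop: taken
r1=M[112]=0
r1=0^8=8
r4=112+4=116
r5=4-2=2
CMP r5, #0  (cmp 2,0)
BNE loop: taken
r1=M[116]=12
r1=12^8=4
r4=116+4=120
r5=2-2=0
CMP r5, #0  (cmp 0,0)
BNE loop: not taken
r1=4>>2=1
STR r1, [112] → M[112]=1
halt.
Total executed instructions: 36.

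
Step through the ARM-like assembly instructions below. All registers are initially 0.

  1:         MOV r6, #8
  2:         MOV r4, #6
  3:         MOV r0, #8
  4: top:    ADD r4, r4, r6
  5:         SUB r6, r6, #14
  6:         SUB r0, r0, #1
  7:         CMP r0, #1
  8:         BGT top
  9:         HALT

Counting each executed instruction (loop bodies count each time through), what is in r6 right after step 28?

after MOV r6, #8: r6=8
after MOV r4, #6: r4=6
after MOV r0, #8: r0=8
after ADD r4, r4, r6: r4=6+8=14
after SUB r6, r6, #14: r6=8-14=-6
after SUB r0, r0, #1: r0=8-1=7
CMP r0, #1  (cmp 7,1)
BGT top: taken
after ADD r4, r4, r6: r4=14+(-6)=8
after SUB r6, r6, #14: r6=(-6)-14=-20
after SUB r0, r0, #1: r0=7-1=6
CMP r0, #1  (cmp 6,1)
BGT top: taken
after ADD r4, r4, r6: r4=8+(-20)=-12
after SUB r6, r6, #14: r6=(-20)-14=-34
after SUB r0, r0, #1: r0=6-1=5
CMP r0, #1  (cmp 5,1)
BGT top: taken
after ADD r4, r4, r6: r4=(-12)+(-34)=-46
after SUB r6, r6, #14: r6=(-34)-14=-48
after SUB r0, r0, #1: r0=5-1=4
CMP r0, #1  (cmp 4,1)
BGT top: taken
after ADD r4, r4, r6: r4=(-46)+(-48)=-94
after SUB r6, r6, #14: r6=(-48)-14=-62
after SUB r0, r0, #1: r0=4-1=3
CMP r0, #1  (cmp 3,1)
BGT top: taken
After step 28: r6 = -62.

-62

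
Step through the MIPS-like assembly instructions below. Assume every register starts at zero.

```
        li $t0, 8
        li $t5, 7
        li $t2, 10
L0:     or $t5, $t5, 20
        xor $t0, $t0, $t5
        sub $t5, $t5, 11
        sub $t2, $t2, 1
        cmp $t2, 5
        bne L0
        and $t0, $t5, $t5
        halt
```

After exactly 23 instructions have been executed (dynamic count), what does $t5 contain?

30

$t0=8
$t5=7
$t2=10
$t5=7|20=23
$t0=8^23=31
$t5=23-11=12
$t2=10-1=9
cmp $t2, 5  (cmp 9,5)
bne L0: taken
$t5=12|20=28
$t0=31^28=3
$t5=28-11=17
$t2=9-1=8
cmp $t2, 5  (cmp 8,5)
bne L0: taken
$t5=17|20=21
$t0=3^21=22
$t5=21-11=10
$t2=8-1=7
cmp $t2, 5  (cmp 7,5)
bne L0: taken
$t5=10|20=30
$t0=22^30=8
After step 23: $t5 = 30.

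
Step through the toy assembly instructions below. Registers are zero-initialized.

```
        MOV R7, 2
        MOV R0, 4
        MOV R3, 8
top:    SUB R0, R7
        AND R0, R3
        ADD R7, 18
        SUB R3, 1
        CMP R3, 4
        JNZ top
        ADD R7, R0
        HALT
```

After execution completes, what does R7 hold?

78

R7=2
R0=4
R3=8
R0=4-2=2
R0=2&8=0
R7=2+18=20
R3=8-1=7
CMP R3, 4  (cmp 7,4)
JNZ top: taken
R0=0-20=-20
R0=(-20)&7=4
R7=20+18=38
R3=7-1=6
CMP R3, 4  (cmp 6,4)
JNZ top: taken
R0=4-38=-34
R0=(-34)&6=6
R7=38+18=56
R3=6-1=5
CMP R3, 4  (cmp 5,4)
JNZ top: taken
R0=6-56=-50
R0=(-50)&5=4
R7=56+18=74
R3=5-1=4
CMP R3, 4  (cmp 4,4)
JNZ top: not taken
R7=74+4=78
halt.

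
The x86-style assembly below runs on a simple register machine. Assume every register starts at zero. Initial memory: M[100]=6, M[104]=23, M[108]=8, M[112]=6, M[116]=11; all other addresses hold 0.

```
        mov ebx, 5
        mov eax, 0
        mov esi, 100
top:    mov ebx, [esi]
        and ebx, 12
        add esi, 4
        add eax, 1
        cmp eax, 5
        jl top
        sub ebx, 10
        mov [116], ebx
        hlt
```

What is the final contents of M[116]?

-2

after mov ebx, 5: ebx=5
after mov eax, 0: eax=0
after mov esi, 100: esi=100
after mov ebx, [esi]: ebx=M[100]=6
after and ebx, 12: ebx=6&12=4
after add esi, 4: esi=100+4=104
after add eax, 1: eax=0+1=1
cmp eax, 5  (cmp 1,5)
jl top: taken
after mov ebx, [esi]: ebx=M[104]=23
after and ebx, 12: ebx=23&12=4
after add esi, 4: esi=104+4=108
after add eax, 1: eax=1+1=2
cmp eax, 5  (cmp 2,5)
jl top: taken
after mov ebx, [esi]: ebx=M[108]=8
after and ebx, 12: ebx=8&12=8
after add esi, 4: esi=108+4=112
after add eax, 1: eax=2+1=3
cmp eax, 5  (cmp 3,5)
jl top: taken
after mov ebx, [esi]: ebx=M[112]=6
after and ebx, 12: ebx=6&12=4
after add esi, 4: esi=112+4=116
after add eax, 1: eax=3+1=4
cmp eax, 5  (cmp 4,5)
jl top: taken
after mov ebx, [esi]: ebx=M[116]=11
after and ebx, 12: ebx=11&12=8
after add esi, 4: esi=116+4=120
after add eax, 1: eax=4+1=5
cmp eax, 5  (cmp 5,5)
jl top: not taken
after sub ebx, 10: ebx=8-10=-2
mov [116], ebx → M[116]=-2
halt.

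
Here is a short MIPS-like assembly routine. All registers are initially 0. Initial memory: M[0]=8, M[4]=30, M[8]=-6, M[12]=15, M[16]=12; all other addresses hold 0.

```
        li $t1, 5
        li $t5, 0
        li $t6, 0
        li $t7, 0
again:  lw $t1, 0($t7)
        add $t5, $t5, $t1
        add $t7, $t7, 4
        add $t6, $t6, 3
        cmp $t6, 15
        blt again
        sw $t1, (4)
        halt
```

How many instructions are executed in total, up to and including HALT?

li $t1, 5 → $t1=5
li $t5, 0 → $t5=0
li $t6, 0 → $t6=0
li $t7, 0 → $t7=0
lw $t1, 0($t7) → $t1=M[0]=8
add $t5, $t5, $t1 → $t5=0+8=8
add $t7, $t7, 4 → $t7=0+4=4
add $t6, $t6, 3 → $t6=0+3=3
cmp $t6, 15  (cmp 3,15)
blt again: taken
lw $t1, 0($t7) → $t1=M[4]=30
add $t5, $t5, $t1 → $t5=8+30=38
add $t7, $t7, 4 → $t7=4+4=8
add $t6, $t6, 3 → $t6=3+3=6
cmp $t6, 15  (cmp 6,15)
blt again: taken
lw $t1, 0($t7) → $t1=M[8]=-6
add $t5, $t5, $t1 → $t5=38+(-6)=32
add $t7, $t7, 4 → $t7=8+4=12
add $t6, $t6, 3 → $t6=6+3=9
cmp $t6, 15  (cmp 9,15)
blt again: taken
lw $t1, 0($t7) → $t1=M[12]=15
add $t5, $t5, $t1 → $t5=32+15=47
add $t7, $t7, 4 → $t7=12+4=16
add $t6, $t6, 3 → $t6=9+3=12
cmp $t6, 15  (cmp 12,15)
blt again: taken
lw $t1, 0($t7) → $t1=M[16]=12
add $t5, $t5, $t1 → $t5=47+12=59
add $t7, $t7, 4 → $t7=16+4=20
add $t6, $t6, 3 → $t6=12+3=15
cmp $t6, 15  (cmp 15,15)
blt again: not taken
sw $t1, (4) → M[4]=12
halt.
Total executed instructions: 36.

36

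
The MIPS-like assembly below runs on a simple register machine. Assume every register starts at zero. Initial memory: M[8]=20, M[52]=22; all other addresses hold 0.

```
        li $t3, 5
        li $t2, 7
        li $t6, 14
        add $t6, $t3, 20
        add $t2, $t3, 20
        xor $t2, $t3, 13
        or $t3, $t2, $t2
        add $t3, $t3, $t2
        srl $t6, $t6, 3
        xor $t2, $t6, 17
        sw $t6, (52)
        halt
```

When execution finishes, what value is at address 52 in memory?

$t3=5
$t2=7
$t6=14
$t6=5+20=25
$t2=5+20=25
$t2=5^13=8
$t3=8|8=8
$t3=8+8=16
$t6=25>>3=3
$t2=3^17=18
sw $t6, (52) → M[52]=3
halt.

3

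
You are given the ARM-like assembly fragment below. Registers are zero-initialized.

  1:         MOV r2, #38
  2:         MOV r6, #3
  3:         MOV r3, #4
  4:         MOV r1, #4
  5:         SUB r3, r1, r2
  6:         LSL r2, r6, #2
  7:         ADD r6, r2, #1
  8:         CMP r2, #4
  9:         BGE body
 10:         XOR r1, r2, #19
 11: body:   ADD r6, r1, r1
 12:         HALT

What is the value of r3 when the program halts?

-34

MOV r2, #38 → r2=38
MOV r6, #3 → r6=3
MOV r3, #4 → r3=4
MOV r1, #4 → r1=4
SUB r3, r1, r2 → r3=4-38=-34
LSL r2, r6, #2 → r2=3<<2=12
ADD r6, r2, #1 → r6=12+1=13
CMP r2, #4  (cmp 12,4)
BGE body: taken
ADD r6, r1, r1 → r6=4+4=8
halt.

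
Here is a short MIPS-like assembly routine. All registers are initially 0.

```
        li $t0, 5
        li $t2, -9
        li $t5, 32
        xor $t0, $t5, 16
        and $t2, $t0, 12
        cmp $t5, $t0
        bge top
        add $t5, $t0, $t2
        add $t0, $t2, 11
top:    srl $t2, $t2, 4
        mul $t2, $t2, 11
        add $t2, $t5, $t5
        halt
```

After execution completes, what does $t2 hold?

96

after li $t0, 5: $t0=5
after li $t2, -9: $t2=-9
after li $t5, 32: $t5=32
after xor $t0, $t5, 16: $t0=32^16=48
after and $t2, $t0, 12: $t2=48&12=0
cmp $t5, $t0  (cmp 32,48)
bge top: not taken
after add $t5, $t0, $t2: $t5=48+0=48
after add $t0, $t2, 11: $t0=0+11=11
after srl $t2, $t2, 4: $t2=0>>4=0
after mul $t2, $t2, 11: $t2=0*11=0
after add $t2, $t5, $t5: $t2=48+48=96
halt.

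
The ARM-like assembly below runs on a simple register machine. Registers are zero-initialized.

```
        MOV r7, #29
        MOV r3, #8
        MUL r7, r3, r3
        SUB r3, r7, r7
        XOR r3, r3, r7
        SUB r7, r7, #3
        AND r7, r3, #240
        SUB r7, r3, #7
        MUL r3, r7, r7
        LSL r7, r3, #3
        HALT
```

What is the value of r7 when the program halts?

25992

r7=29
r3=8
r7=8*8=64
r3=64-64=0
r3=0^64=64
r7=64-3=61
r7=64&240=64
r7=64-7=57
r3=57*57=3249
r7=3249<<3=25992
halt.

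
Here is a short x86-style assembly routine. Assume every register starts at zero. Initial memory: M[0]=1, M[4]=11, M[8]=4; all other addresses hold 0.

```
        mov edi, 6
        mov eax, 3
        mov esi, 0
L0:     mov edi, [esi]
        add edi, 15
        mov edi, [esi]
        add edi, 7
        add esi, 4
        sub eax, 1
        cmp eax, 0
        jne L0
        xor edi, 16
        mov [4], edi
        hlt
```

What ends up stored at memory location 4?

27

mov edi, 6 → edi=6
mov eax, 3 → eax=3
mov esi, 0 → esi=0
mov edi, [esi] → edi=M[0]=1
add edi, 15 → edi=1+15=16
mov edi, [esi] → edi=M[0]=1
add edi, 7 → edi=1+7=8
add esi, 4 → esi=0+4=4
sub eax, 1 → eax=3-1=2
cmp eax, 0  (cmp 2,0)
jne L0: taken
mov edi, [esi] → edi=M[4]=11
add edi, 15 → edi=11+15=26
mov edi, [esi] → edi=M[4]=11
add edi, 7 → edi=11+7=18
add esi, 4 → esi=4+4=8
sub eax, 1 → eax=2-1=1
cmp eax, 0  (cmp 1,0)
jne L0: taken
mov edi, [esi] → edi=M[8]=4
add edi, 15 → edi=4+15=19
mov edi, [esi] → edi=M[8]=4
add edi, 7 → edi=4+7=11
add esi, 4 → esi=8+4=12
sub eax, 1 → eax=1-1=0
cmp eax, 0  (cmp 0,0)
jne L0: not taken
xor edi, 16 → edi=11^16=27
mov [4], edi → M[4]=27
halt.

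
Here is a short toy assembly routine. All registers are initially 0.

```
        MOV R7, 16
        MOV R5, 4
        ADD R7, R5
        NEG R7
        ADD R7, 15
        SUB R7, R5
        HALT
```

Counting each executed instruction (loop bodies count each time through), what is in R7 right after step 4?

R7=16
R5=4
R7=16+4=20
R7=-(20)=-20
After step 4: R7 = -20.

-20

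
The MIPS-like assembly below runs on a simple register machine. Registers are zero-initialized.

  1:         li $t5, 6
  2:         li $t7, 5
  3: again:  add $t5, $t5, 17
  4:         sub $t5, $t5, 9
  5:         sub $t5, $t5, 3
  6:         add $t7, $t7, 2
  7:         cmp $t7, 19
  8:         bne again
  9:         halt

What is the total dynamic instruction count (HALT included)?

45

li $t5, 6 → $t5=6
li $t7, 5 → $t7=5
add $t5, $t5, 17 → $t5=6+17=23
sub $t5, $t5, 9 → $t5=23-9=14
sub $t5, $t5, 3 → $t5=14-3=11
add $t7, $t7, 2 → $t7=5+2=7
cmp $t7, 19  (cmp 7,19)
bne again: taken
add $t5, $t5, 17 → $t5=11+17=28
sub $t5, $t5, 9 → $t5=28-9=19
sub $t5, $t5, 3 → $t5=19-3=16
add $t7, $t7, 2 → $t7=7+2=9
cmp $t7, 19  (cmp 9,19)
bne again: taken
add $t5, $t5, 17 → $t5=16+17=33
sub $t5, $t5, 9 → $t5=33-9=24
sub $t5, $t5, 3 → $t5=24-3=21
add $t7, $t7, 2 → $t7=9+2=11
cmp $t7, 19  (cmp 11,19)
bne again: taken
add $t5, $t5, 17 → $t5=21+17=38
sub $t5, $t5, 9 → $t5=38-9=29
sub $t5, $t5, 3 → $t5=29-3=26
add $t7, $t7, 2 → $t7=11+2=13
cmp $t7, 19  (cmp 13,19)
bne again: taken
add $t5, $t5, 17 → $t5=26+17=43
sub $t5, $t5, 9 → $t5=43-9=34
sub $t5, $t5, 3 → $t5=34-3=31
add $t7, $t7, 2 → $t7=13+2=15
cmp $t7, 19  (cmp 15,19)
bne again: taken
add $t5, $t5, 17 → $t5=31+17=48
sub $t5, $t5, 9 → $t5=48-9=39
sub $t5, $t5, 3 → $t5=39-3=36
add $t7, $t7, 2 → $t7=15+2=17
cmp $t7, 19  (cmp 17,19)
bne again: taken
add $t5, $t5, 17 → $t5=36+17=53
sub $t5, $t5, 9 → $t5=53-9=44
sub $t5, $t5, 3 → $t5=44-3=41
add $t7, $t7, 2 → $t7=17+2=19
cmp $t7, 19  (cmp 19,19)
bne again: not taken
halt.
Total executed instructions: 45.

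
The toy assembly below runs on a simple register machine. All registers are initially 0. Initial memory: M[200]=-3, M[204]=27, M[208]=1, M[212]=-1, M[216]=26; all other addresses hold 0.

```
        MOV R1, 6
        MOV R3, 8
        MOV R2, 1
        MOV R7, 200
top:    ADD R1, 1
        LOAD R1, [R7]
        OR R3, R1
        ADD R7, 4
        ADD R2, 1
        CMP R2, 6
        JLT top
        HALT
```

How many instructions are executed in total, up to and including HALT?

after MOV R1, 6: R1=6
after MOV R3, 8: R3=8
after MOV R2, 1: R2=1
after MOV R7, 200: R7=200
after ADD R1, 1: R1=6+1=7
after LOAD R1, [R7]: R1=M[200]=-3
after OR R3, R1: R3=8|(-3)=-3
after ADD R7, 4: R7=200+4=204
after ADD R2, 1: R2=1+1=2
CMP R2, 6  (cmp 2,6)
JLT top: taken
after ADD R1, 1: R1=(-3)+1=-2
after LOAD R1, [R7]: R1=M[204]=27
after OR R3, R1: R3=(-3)|27=-1
after ADD R7, 4: R7=204+4=208
after ADD R2, 1: R2=2+1=3
CMP R2, 6  (cmp 3,6)
JLT top: taken
after ADD R1, 1: R1=27+1=28
after LOAD R1, [R7]: R1=M[208]=1
after OR R3, R1: R3=(-1)|1=-1
after ADD R7, 4: R7=208+4=212
after ADD R2, 1: R2=3+1=4
CMP R2, 6  (cmp 4,6)
JLT top: taken
after ADD R1, 1: R1=1+1=2
after LOAD R1, [R7]: R1=M[212]=-1
after OR R3, R1: R3=(-1)|(-1)=-1
after ADD R7, 4: R7=212+4=216
after ADD R2, 1: R2=4+1=5
CMP R2, 6  (cmp 5,6)
JLT top: taken
after ADD R1, 1: R1=(-1)+1=0
after LOAD R1, [R7]: R1=M[216]=26
after OR R3, R1: R3=(-1)|26=-1
after ADD R7, 4: R7=216+4=220
after ADD R2, 1: R2=5+1=6
CMP R2, 6  (cmp 6,6)
JLT top: not taken
halt.
Total executed instructions: 40.

40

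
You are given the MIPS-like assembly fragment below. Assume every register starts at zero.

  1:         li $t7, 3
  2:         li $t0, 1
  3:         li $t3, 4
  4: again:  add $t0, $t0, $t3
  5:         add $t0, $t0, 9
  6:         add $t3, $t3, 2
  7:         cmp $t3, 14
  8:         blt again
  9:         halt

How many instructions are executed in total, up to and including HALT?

li $t7, 3 → $t7=3
li $t0, 1 → $t0=1
li $t3, 4 → $t3=4
add $t0, $t0, $t3 → $t0=1+4=5
add $t0, $t0, 9 → $t0=5+9=14
add $t3, $t3, 2 → $t3=4+2=6
cmp $t3, 14  (cmp 6,14)
blt again: taken
add $t0, $t0, $t3 → $t0=14+6=20
add $t0, $t0, 9 → $t0=20+9=29
add $t3, $t3, 2 → $t3=6+2=8
cmp $t3, 14  (cmp 8,14)
blt again: taken
add $t0, $t0, $t3 → $t0=29+8=37
add $t0, $t0, 9 → $t0=37+9=46
add $t3, $t3, 2 → $t3=8+2=10
cmp $t3, 14  (cmp 10,14)
blt again: taken
add $t0, $t0, $t3 → $t0=46+10=56
add $t0, $t0, 9 → $t0=56+9=65
add $t3, $t3, 2 → $t3=10+2=12
cmp $t3, 14  (cmp 12,14)
blt again: taken
add $t0, $t0, $t3 → $t0=65+12=77
add $t0, $t0, 9 → $t0=77+9=86
add $t3, $t3, 2 → $t3=12+2=14
cmp $t3, 14  (cmp 14,14)
blt again: not taken
halt.
Total executed instructions: 29.

29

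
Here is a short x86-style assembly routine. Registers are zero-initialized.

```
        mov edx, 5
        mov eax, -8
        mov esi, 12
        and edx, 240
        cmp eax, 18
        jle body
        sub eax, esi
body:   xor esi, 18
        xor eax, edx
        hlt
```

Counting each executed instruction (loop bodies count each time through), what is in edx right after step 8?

edx=5
eax=-8
esi=12
edx=5&240=0
cmp eax, 18  (cmp -8,18)
jle body: taken
esi=12^18=30
eax=(-8)^0=-8
After step 8: edx = 0.

0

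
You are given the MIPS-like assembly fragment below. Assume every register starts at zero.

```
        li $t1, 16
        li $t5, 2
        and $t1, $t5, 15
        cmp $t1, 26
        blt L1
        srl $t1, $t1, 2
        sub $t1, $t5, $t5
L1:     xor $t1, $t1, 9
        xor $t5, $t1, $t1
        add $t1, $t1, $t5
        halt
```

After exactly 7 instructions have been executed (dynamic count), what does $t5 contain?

after li $t1, 16: $t1=16
after li $t5, 2: $t5=2
after and $t1, $t5, 15: $t1=2&15=2
cmp $t1, 26  (cmp 2,26)
blt L1: taken
after xor $t1, $t1, 9: $t1=2^9=11
after xor $t5, $t1, $t1: $t5=11^11=0
After step 7: $t5 = 0.

0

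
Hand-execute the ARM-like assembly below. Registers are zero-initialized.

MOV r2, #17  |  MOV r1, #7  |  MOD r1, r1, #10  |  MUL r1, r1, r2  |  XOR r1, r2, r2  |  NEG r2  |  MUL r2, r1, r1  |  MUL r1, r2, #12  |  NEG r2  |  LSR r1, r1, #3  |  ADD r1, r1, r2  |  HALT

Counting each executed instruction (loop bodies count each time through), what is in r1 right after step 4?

119

MOV r2, #17 → r2=17
MOV r1, #7 → r1=7
MOD r1, r1, #10 → r1=7%10=7
MUL r1, r1, r2 → r1=7*17=119
After step 4: r1 = 119.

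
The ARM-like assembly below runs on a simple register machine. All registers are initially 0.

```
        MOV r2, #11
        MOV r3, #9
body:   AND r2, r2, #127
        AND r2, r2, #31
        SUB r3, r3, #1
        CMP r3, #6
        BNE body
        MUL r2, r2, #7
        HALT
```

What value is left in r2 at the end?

r2=11
r3=9
r2=11&127=11
r2=11&31=11
r3=9-1=8
CMP r3, #6  (cmp 8,6)
BNE body: taken
r2=11&127=11
r2=11&31=11
r3=8-1=7
CMP r3, #6  (cmp 7,6)
BNE body: taken
r2=11&127=11
r2=11&31=11
r3=7-1=6
CMP r3, #6  (cmp 6,6)
BNE body: not taken
r2=11*7=77
halt.

77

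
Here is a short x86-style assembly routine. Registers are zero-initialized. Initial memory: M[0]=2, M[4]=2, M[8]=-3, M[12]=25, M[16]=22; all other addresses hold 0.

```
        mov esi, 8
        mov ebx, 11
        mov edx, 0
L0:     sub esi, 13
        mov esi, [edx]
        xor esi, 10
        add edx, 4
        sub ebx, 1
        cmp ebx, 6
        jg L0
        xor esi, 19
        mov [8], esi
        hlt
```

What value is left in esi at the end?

15

esi=8
ebx=11
edx=0
esi=8-13=-5
esi=M[0]=2
esi=2^10=8
edx=0+4=4
ebx=11-1=10
cmp ebx, 6  (cmp 10,6)
jg L0: taken
esi=8-13=-5
esi=M[4]=2
esi=2^10=8
edx=4+4=8
ebx=10-1=9
cmp ebx, 6  (cmp 9,6)
jg L0: taken
esi=8-13=-5
esi=M[8]=-3
esi=(-3)^10=-9
edx=8+4=12
ebx=9-1=8
cmp ebx, 6  (cmp 8,6)
jg L0: taken
esi=(-9)-13=-22
esi=M[12]=25
esi=25^10=19
edx=12+4=16
ebx=8-1=7
cmp ebx, 6  (cmp 7,6)
jg L0: taken
esi=19-13=6
esi=M[16]=22
esi=22^10=28
edx=16+4=20
ebx=7-1=6
cmp ebx, 6  (cmp 6,6)
jg L0: not taken
esi=28^19=15
mov [8], esi → M[8]=15
halt.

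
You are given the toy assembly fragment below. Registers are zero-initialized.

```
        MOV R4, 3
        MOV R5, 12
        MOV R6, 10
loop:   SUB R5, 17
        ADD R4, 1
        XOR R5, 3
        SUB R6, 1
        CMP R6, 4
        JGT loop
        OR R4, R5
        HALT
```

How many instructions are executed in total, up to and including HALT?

after MOV R4, 3: R4=3
after MOV R5, 12: R5=12
after MOV R6, 10: R6=10
after SUB R5, 17: R5=12-17=-5
after ADD R4, 1: R4=3+1=4
after XOR R5, 3: R5=(-5)^3=-8
after SUB R6, 1: R6=10-1=9
CMP R6, 4  (cmp 9,4)
JGT loop: taken
after SUB R5, 17: R5=(-8)-17=-25
after ADD R4, 1: R4=4+1=5
after XOR R5, 3: R5=(-25)^3=-28
after SUB R6, 1: R6=9-1=8
CMP R6, 4  (cmp 8,4)
JGT loop: taken
after SUB R5, 17: R5=(-28)-17=-45
after ADD R4, 1: R4=5+1=6
after XOR R5, 3: R5=(-45)^3=-48
after SUB R6, 1: R6=8-1=7
CMP R6, 4  (cmp 7,4)
JGT loop: taken
after SUB R5, 17: R5=(-48)-17=-65
after ADD R4, 1: R4=6+1=7
after XOR R5, 3: R5=(-65)^3=-68
after SUB R6, 1: R6=7-1=6
CMP R6, 4  (cmp 6,4)
JGT loop: taken
after SUB R5, 17: R5=(-68)-17=-85
after ADD R4, 1: R4=7+1=8
after XOR R5, 3: R5=(-85)^3=-88
after SUB R6, 1: R6=6-1=5
CMP R6, 4  (cmp 5,4)
JGT loop: taken
after SUB R5, 17: R5=(-88)-17=-105
after ADD R4, 1: R4=8+1=9
after XOR R5, 3: R5=(-105)^3=-108
after SUB R6, 1: R6=5-1=4
CMP R6, 4  (cmp 4,4)
JGT loop: not taken
after OR R4, R5: R4=9|(-108)=-99
halt.
Total executed instructions: 41.

41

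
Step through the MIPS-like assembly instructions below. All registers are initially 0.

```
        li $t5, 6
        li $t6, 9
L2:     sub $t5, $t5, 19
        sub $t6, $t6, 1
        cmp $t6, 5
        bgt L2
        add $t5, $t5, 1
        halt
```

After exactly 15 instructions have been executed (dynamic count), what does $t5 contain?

-70

after li $t5, 6: $t5=6
after li $t6, 9: $t6=9
after sub $t5, $t5, 19: $t5=6-19=-13
after sub $t6, $t6, 1: $t6=9-1=8
cmp $t6, 5  (cmp 8,5)
bgt L2: taken
after sub $t5, $t5, 19: $t5=(-13)-19=-32
after sub $t6, $t6, 1: $t6=8-1=7
cmp $t6, 5  (cmp 7,5)
bgt L2: taken
after sub $t5, $t5, 19: $t5=(-32)-19=-51
after sub $t6, $t6, 1: $t6=7-1=6
cmp $t6, 5  (cmp 6,5)
bgt L2: taken
after sub $t5, $t5, 19: $t5=(-51)-19=-70
After step 15: $t5 = -70.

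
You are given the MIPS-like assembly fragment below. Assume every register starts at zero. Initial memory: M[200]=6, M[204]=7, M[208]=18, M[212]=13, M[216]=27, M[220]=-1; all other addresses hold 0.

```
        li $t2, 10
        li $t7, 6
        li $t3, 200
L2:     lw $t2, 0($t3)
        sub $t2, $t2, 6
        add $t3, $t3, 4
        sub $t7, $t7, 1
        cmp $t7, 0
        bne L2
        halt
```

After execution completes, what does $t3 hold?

224

after li $t2, 10: $t2=10
after li $t7, 6: $t7=6
after li $t3, 200: $t3=200
after lw $t2, 0($t3): $t2=M[200]=6
after sub $t2, $t2, 6: $t2=6-6=0
after add $t3, $t3, 4: $t3=200+4=204
after sub $t7, $t7, 1: $t7=6-1=5
cmp $t7, 0  (cmp 5,0)
bne L2: taken
after lw $t2, 0($t3): $t2=M[204]=7
after sub $t2, $t2, 6: $t2=7-6=1
after add $t3, $t3, 4: $t3=204+4=208
after sub $t7, $t7, 1: $t7=5-1=4
cmp $t7, 0  (cmp 4,0)
bne L2: taken
after lw $t2, 0($t3): $t2=M[208]=18
after sub $t2, $t2, 6: $t2=18-6=12
after add $t3, $t3, 4: $t3=208+4=212
after sub $t7, $t7, 1: $t7=4-1=3
cmp $t7, 0  (cmp 3,0)
bne L2: taken
after lw $t2, 0($t3): $t2=M[212]=13
after sub $t2, $t2, 6: $t2=13-6=7
after add $t3, $t3, 4: $t3=212+4=216
after sub $t7, $t7, 1: $t7=3-1=2
cmp $t7, 0  (cmp 2,0)
bne L2: taken
after lw $t2, 0($t3): $t2=M[216]=27
after sub $t2, $t2, 6: $t2=27-6=21
after add $t3, $t3, 4: $t3=216+4=220
after sub $t7, $t7, 1: $t7=2-1=1
cmp $t7, 0  (cmp 1,0)
bne L2: taken
after lw $t2, 0($t3): $t2=M[220]=-1
after sub $t2, $t2, 6: $t2=(-1)-6=-7
after add $t3, $t3, 4: $t3=220+4=224
after sub $t7, $t7, 1: $t7=1-1=0
cmp $t7, 0  (cmp 0,0)
bne L2: not taken
halt.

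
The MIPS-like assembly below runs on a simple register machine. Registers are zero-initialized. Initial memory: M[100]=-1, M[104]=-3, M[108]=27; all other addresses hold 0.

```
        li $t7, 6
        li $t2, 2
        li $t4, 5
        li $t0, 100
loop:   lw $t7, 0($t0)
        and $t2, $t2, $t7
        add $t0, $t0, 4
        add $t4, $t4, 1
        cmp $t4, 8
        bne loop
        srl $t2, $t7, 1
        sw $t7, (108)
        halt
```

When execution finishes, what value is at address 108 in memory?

27

$t7=6
$t2=2
$t4=5
$t0=100
$t7=M[100]=-1
$t2=2&(-1)=2
$t0=100+4=104
$t4=5+1=6
cmp $t4, 8  (cmp 6,8)
bne loop: taken
$t7=M[104]=-3
$t2=2&(-3)=0
$t0=104+4=108
$t4=6+1=7
cmp $t4, 8  (cmp 7,8)
bne loop: taken
$t7=M[108]=27
$t2=0&27=0
$t0=108+4=112
$t4=7+1=8
cmp $t4, 8  (cmp 8,8)
bne loop: not taken
$t2=27>>1=13
sw $t7, (108) → M[108]=27
halt.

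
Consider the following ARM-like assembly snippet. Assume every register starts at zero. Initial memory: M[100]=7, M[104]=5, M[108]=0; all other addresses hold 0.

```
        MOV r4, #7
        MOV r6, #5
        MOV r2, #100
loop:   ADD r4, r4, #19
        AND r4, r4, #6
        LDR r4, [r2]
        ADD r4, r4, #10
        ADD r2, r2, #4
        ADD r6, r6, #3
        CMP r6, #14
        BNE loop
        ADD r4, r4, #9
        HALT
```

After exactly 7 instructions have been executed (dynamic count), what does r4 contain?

MOV r4, #7 → r4=7
MOV r6, #5 → r6=5
MOV r2, #100 → r2=100
ADD r4, r4, #19 → r4=7+19=26
AND r4, r4, #6 → r4=26&6=2
LDR r4, [r2] → r4=M[100]=7
ADD r4, r4, #10 → r4=7+10=17
After step 7: r4 = 17.

17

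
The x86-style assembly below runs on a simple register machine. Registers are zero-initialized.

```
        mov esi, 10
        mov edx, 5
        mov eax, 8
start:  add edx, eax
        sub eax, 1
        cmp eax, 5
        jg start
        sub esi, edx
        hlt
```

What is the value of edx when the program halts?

esi=10
edx=5
eax=8
edx=5+8=13
eax=8-1=7
cmp eax, 5  (cmp 7,5)
jg start: taken
edx=13+7=20
eax=7-1=6
cmp eax, 5  (cmp 6,5)
jg start: taken
edx=20+6=26
eax=6-1=5
cmp eax, 5  (cmp 5,5)
jg start: not taken
esi=10-26=-16
halt.

26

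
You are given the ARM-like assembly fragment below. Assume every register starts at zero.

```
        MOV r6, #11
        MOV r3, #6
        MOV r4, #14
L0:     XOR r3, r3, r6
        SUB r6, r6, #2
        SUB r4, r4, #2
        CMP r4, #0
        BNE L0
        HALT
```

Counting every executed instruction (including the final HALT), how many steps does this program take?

39

MOV r6, #11 → r6=11
MOV r3, #6 → r3=6
MOV r4, #14 → r4=14
XOR r3, r3, r6 → r3=6^11=13
SUB r6, r6, #2 → r6=11-2=9
SUB r4, r4, #2 → r4=14-2=12
CMP r4, #0  (cmp 12,0)
BNE L0: taken
XOR r3, r3, r6 → r3=13^9=4
SUB r6, r6, #2 → r6=9-2=7
SUB r4, r4, #2 → r4=12-2=10
CMP r4, #0  (cmp 10,0)
BNE L0: taken
XOR r3, r3, r6 → r3=4^7=3
SUB r6, r6, #2 → r6=7-2=5
SUB r4, r4, #2 → r4=10-2=8
CMP r4, #0  (cmp 8,0)
BNE L0: taken
XOR r3, r3, r6 → r3=3^5=6
SUB r6, r6, #2 → r6=5-2=3
SUB r4, r4, #2 → r4=8-2=6
CMP r4, #0  (cmp 6,0)
BNE L0: taken
XOR r3, r3, r6 → r3=6^3=5
SUB r6, r6, #2 → r6=3-2=1
SUB r4, r4, #2 → r4=6-2=4
CMP r4, #0  (cmp 4,0)
BNE L0: taken
XOR r3, r3, r6 → r3=5^1=4
SUB r6, r6, #2 → r6=1-2=-1
SUB r4, r4, #2 → r4=4-2=2
CMP r4, #0  (cmp 2,0)
BNE L0: taken
XOR r3, r3, r6 → r3=4^(-1)=-5
SUB r6, r6, #2 → r6=(-1)-2=-3
SUB r4, r4, #2 → r4=2-2=0
CMP r4, #0  (cmp 0,0)
BNE L0: not taken
halt.
Total executed instructions: 39.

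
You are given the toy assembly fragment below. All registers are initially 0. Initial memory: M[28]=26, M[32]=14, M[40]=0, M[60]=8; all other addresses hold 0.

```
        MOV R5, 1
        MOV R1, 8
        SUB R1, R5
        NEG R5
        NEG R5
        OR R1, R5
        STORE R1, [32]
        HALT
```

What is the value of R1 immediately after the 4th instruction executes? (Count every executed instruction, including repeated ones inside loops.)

7

MOV R5, 1 → R5=1
MOV R1, 8 → R1=8
SUB R1, R5 → R1=8-1=7
NEG R5 → R5=-(1)=-1
After step 4: R1 = 7.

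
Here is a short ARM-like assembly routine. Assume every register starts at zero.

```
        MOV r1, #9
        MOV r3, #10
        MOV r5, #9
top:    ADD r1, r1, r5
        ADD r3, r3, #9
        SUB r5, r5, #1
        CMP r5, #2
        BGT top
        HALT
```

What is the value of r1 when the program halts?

MOV r1, #9 → r1=9
MOV r3, #10 → r3=10
MOV r5, #9 → r5=9
ADD r1, r1, r5 → r1=9+9=18
ADD r3, r3, #9 → r3=10+9=19
SUB r5, r5, #1 → r5=9-1=8
CMP r5, #2  (cmp 8,2)
BGT top: taken
ADD r1, r1, r5 → r1=18+8=26
ADD r3, r3, #9 → r3=19+9=28
SUB r5, r5, #1 → r5=8-1=7
CMP r5, #2  (cmp 7,2)
BGT top: taken
ADD r1, r1, r5 → r1=26+7=33
ADD r3, r3, #9 → r3=28+9=37
SUB r5, r5, #1 → r5=7-1=6
CMP r5, #2  (cmp 6,2)
BGT top: taken
ADD r1, r1, r5 → r1=33+6=39
ADD r3, r3, #9 → r3=37+9=46
SUB r5, r5, #1 → r5=6-1=5
CMP r5, #2  (cmp 5,2)
BGT top: taken
ADD r1, r1, r5 → r1=39+5=44
ADD r3, r3, #9 → r3=46+9=55
SUB r5, r5, #1 → r5=5-1=4
CMP r5, #2  (cmp 4,2)
BGT top: taken
ADD r1, r1, r5 → r1=44+4=48
ADD r3, r3, #9 → r3=55+9=64
SUB r5, r5, #1 → r5=4-1=3
CMP r5, #2  (cmp 3,2)
BGT top: taken
ADD r1, r1, r5 → r1=48+3=51
ADD r3, r3, #9 → r3=64+9=73
SUB r5, r5, #1 → r5=3-1=2
CMP r5, #2  (cmp 2,2)
BGT top: not taken
halt.

51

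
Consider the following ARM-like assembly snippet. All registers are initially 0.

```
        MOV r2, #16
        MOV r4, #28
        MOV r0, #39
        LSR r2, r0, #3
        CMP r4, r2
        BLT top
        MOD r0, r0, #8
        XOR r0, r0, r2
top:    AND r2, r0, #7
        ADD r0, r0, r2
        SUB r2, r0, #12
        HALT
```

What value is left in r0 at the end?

6

MOV r2, #16 → r2=16
MOV r4, #28 → r4=28
MOV r0, #39 → r0=39
LSR r2, r0, #3 → r2=39>>3=4
CMP r4, r2  (cmp 28,4)
BLT top: not taken
MOD r0, r0, #8 → r0=39%8=7
XOR r0, r0, r2 → r0=7^4=3
AND r2, r0, #7 → r2=3&7=3
ADD r0, r0, r2 → r0=3+3=6
SUB r2, r0, #12 → r2=6-12=-6
halt.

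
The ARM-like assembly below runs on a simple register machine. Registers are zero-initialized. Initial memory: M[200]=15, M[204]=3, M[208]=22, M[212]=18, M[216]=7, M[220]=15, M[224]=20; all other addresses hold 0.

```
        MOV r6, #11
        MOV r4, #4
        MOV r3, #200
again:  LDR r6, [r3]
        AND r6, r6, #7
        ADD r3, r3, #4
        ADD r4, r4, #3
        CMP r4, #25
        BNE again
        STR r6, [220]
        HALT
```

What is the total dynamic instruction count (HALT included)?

47

MOV r6, #11 → r6=11
MOV r4, #4 → r4=4
MOV r3, #200 → r3=200
LDR r6, [r3] → r6=M[200]=15
AND r6, r6, #7 → r6=15&7=7
ADD r3, r3, #4 → r3=200+4=204
ADD r4, r4, #3 → r4=4+3=7
CMP r4, #25  (cmp 7,25)
BNE again: taken
LDR r6, [r3] → r6=M[204]=3
AND r6, r6, #7 → r6=3&7=3
ADD r3, r3, #4 → r3=204+4=208
ADD r4, r4, #3 → r4=7+3=10
CMP r4, #25  (cmp 10,25)
BNE again: taken
LDR r6, [r3] → r6=M[208]=22
AND r6, r6, #7 → r6=22&7=6
ADD r3, r3, #4 → r3=208+4=212
ADD r4, r4, #3 → r4=10+3=13
CMP r4, #25  (cmp 13,25)
BNE again: taken
LDR r6, [r3] → r6=M[212]=18
AND r6, r6, #7 → r6=18&7=2
ADD r3, r3, #4 → r3=212+4=216
ADD r4, r4, #3 → r4=13+3=16
CMP r4, #25  (cmp 16,25)
BNE again: taken
LDR r6, [r3] → r6=M[216]=7
AND r6, r6, #7 → r6=7&7=7
ADD r3, r3, #4 → r3=216+4=220
ADD r4, r4, #3 → r4=16+3=19
CMP r4, #25  (cmp 19,25)
BNE again: taken
LDR r6, [r3] → r6=M[220]=15
AND r6, r6, #7 → r6=15&7=7
ADD r3, r3, #4 → r3=220+4=224
ADD r4, r4, #3 → r4=19+3=22
CMP r4, #25  (cmp 22,25)
BNE again: taken
LDR r6, [r3] → r6=M[224]=20
AND r6, r6, #7 → r6=20&7=4
ADD r3, r3, #4 → r3=224+4=228
ADD r4, r4, #3 → r4=22+3=25
CMP r4, #25  (cmp 25,25)
BNE again: not taken
STR r6, [220] → M[220]=4
halt.
Total executed instructions: 47.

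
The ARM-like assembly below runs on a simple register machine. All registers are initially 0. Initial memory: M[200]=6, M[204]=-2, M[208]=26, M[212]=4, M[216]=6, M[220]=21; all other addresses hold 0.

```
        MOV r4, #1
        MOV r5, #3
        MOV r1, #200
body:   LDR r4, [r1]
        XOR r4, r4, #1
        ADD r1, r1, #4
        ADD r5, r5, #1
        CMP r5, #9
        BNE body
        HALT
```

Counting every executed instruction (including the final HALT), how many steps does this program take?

after MOV r4, #1: r4=1
after MOV r5, #3: r5=3
after MOV r1, #200: r1=200
after LDR r4, [r1]: r4=M[200]=6
after XOR r4, r4, #1: r4=6^1=7
after ADD r1, r1, #4: r1=200+4=204
after ADD r5, r5, #1: r5=3+1=4
CMP r5, #9  (cmp 4,9)
BNE body: taken
after LDR r4, [r1]: r4=M[204]=-2
after XOR r4, r4, #1: r4=(-2)^1=-1
after ADD r1, r1, #4: r1=204+4=208
after ADD r5, r5, #1: r5=4+1=5
CMP r5, #9  (cmp 5,9)
BNE body: taken
after LDR r4, [r1]: r4=M[208]=26
after XOR r4, r4, #1: r4=26^1=27
after ADD r1, r1, #4: r1=208+4=212
after ADD r5, r5, #1: r5=5+1=6
CMP r5, #9  (cmp 6,9)
BNE body: taken
after LDR r4, [r1]: r4=M[212]=4
after XOR r4, r4, #1: r4=4^1=5
after ADD r1, r1, #4: r1=212+4=216
after ADD r5, r5, #1: r5=6+1=7
CMP r5, #9  (cmp 7,9)
BNE body: taken
after LDR r4, [r1]: r4=M[216]=6
after XOR r4, r4, #1: r4=6^1=7
after ADD r1, r1, #4: r1=216+4=220
after ADD r5, r5, #1: r5=7+1=8
CMP r5, #9  (cmp 8,9)
BNE body: taken
after LDR r4, [r1]: r4=M[220]=21
after XOR r4, r4, #1: r4=21^1=20
after ADD r1, r1, #4: r1=220+4=224
after ADD r5, r5, #1: r5=8+1=9
CMP r5, #9  (cmp 9,9)
BNE body: not taken
halt.
Total executed instructions: 40.

40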